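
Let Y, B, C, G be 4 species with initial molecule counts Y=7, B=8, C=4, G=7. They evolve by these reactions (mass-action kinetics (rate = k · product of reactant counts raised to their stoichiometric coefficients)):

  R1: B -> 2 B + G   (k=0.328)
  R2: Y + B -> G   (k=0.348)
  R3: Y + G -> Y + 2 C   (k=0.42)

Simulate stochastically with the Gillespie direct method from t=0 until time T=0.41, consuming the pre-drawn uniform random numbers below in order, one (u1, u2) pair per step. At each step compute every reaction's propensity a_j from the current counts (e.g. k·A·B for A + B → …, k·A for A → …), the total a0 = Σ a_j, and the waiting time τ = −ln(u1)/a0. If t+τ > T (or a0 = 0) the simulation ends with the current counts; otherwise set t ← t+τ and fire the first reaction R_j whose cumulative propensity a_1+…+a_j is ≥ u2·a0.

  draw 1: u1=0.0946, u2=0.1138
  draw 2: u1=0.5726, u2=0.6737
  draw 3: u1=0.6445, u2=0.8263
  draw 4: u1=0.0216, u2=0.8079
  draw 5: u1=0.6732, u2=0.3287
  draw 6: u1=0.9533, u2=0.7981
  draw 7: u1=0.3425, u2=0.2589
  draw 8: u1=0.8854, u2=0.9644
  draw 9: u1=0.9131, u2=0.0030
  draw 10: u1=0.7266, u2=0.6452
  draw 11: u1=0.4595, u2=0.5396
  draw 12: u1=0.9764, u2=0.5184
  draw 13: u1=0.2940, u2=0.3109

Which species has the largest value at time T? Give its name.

Dominant species at T: C

t=0.000: Y=7 B=8 C=4 G=7
Draw 1: a1=2.624, a2=19.488, a3=20.580, a0=42.692; τ=−ln(0.0946)/42.692=0.055 → t=0.055; u2·a0=0.1138·42.692=4.858; a1=2.624 < 4.858 ≤ a1+a2=22.112 → R2 fires; Y=6 B=7 C=4 G=8
Draw 2: a1=2.296, a2=14.616, a3=20.160, a0=37.072; τ=−ln(0.5726)/37.072=0.015 → t=0.070; u2·a0=0.6737·37.072=24.975; a1+a2=16.912 < 24.975 ≤ a1+…+a3=37.072 → R3 fires; Y=6 B=7 C=6 G=7
Draw 3: a1=2.296, a2=14.616, a3=17.640, a0=34.552; τ=−ln(0.6445)/34.552=0.013 → t=0.083; u2·a0=0.8263·34.552=28.550; a1+a2=16.912 < 28.550 ≤ a1+…+a3=34.552 → R3 fires; Y=6 B=7 C=8 G=6
Draw 4: a1=2.296, a2=14.616, a3=15.120, a0=32.032; τ=−ln(0.0216)/32.032=0.120 → t=0.203; u2·a0=0.8079·32.032=25.879; a1+a2=16.912 < 25.879 ≤ a1+…+a3=32.032 → R3 fires; Y=6 B=7 C=10 G=5
Draw 5: a1=2.296, a2=14.616, a3=12.600, a0=29.512; τ=−ln(0.6732)/29.512=0.013 → t=0.216; u2·a0=0.3287·29.512=9.701; a1=2.296 < 9.701 ≤ a1+a2=16.912 → R2 fires; Y=5 B=6 C=10 G=6
Draw 6: a1=1.968, a2=10.440, a3=12.600, a0=25.008; τ=−ln(0.9533)/25.008=0.002 → t=0.218; u2·a0=0.7981·25.008=19.959; a1+a2=12.408 < 19.959 ≤ a1+…+a3=25.008 → R3 fires; Y=5 B=6 C=12 G=5
Draw 7: a1=1.968, a2=10.440, a3=10.500, a0=22.908; τ=−ln(0.3425)/22.908=0.047 → t=0.265; u2·a0=0.2589·22.908=5.931; a1=1.968 < 5.931 ≤ a1+a2=12.408 → R2 fires; Y=4 B=5 C=12 G=6
Draw 8: a1=1.640, a2=6.960, a3=10.080, a0=18.680; τ=−ln(0.8854)/18.680=0.007 → t=0.271; u2·a0=0.9644·18.680=18.015; a1+a2=8.600 < 18.015 ≤ a1+…+a3=18.680 → R3 fires; Y=4 B=5 C=14 G=5
Draw 9: a1=1.640, a2=6.960, a3=8.400, a0=17.000; τ=−ln(0.9131)/17.000=0.005 → t=0.277; u2·a0=0.0030·17.000=0.051 ≤ a1=1.640 → R1 fires; Y=4 B=6 C=14 G=6
Draw 10: a1=1.968, a2=8.352, a3=10.080, a0=20.400; τ=−ln(0.7266)/20.400=0.016 → t=0.292; u2·a0=0.6452·20.400=13.162; a1+a2=10.320 < 13.162 ≤ a1+…+a3=20.400 → R3 fires; Y=4 B=6 C=16 G=5
Draw 11: a1=1.968, a2=8.352, a3=8.400, a0=18.720; τ=−ln(0.4595)/18.720=0.042 → t=0.334; u2·a0=0.5396·18.720=10.101; a1=1.968 < 10.101 ≤ a1+a2=10.320 → R2 fires; Y=3 B=5 C=16 G=6
Draw 12: a1=1.640, a2=5.220, a3=7.560, a0=14.420; τ=−ln(0.9764)/14.420=0.002 → t=0.336; u2·a0=0.5184·14.420=7.475; a1+a2=6.860 < 7.475 ≤ a1+…+a3=14.420 → R3 fires; Y=3 B=5 C=18 G=5
Draw 13: a1=1.640, a2=5.220, a3=6.300, a0=13.160; τ=−ln(0.2940)/13.160=0.093 → t=0.429 > T=0.41: stop.
At T=0.41: Y=3 B=5 C=18 G=5; the largest is C.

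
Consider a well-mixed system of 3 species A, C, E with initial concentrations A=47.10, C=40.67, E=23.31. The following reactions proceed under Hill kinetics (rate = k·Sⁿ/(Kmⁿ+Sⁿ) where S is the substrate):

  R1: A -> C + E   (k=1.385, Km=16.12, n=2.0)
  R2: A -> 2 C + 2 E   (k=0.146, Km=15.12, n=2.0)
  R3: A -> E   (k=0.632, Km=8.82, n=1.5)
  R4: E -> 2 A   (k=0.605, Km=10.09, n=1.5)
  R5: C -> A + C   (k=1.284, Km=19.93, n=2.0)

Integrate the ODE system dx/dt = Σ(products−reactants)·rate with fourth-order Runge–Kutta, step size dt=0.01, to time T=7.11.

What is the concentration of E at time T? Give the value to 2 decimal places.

E at T = 34.62

RK4 with dt=0.01: 711 steps to T=7.11. Trajectory (selected grid times):
t=0.00: A=47.10 C=40.67 E=23.31
t=0.79: A=47.13 C=41.86 E=24.59
t=1.58: A=47.17 C=43.05 E=25.85
t=2.37: A=47.24 C=44.24 E=27.12
t=3.16: A=47.33 C=45.43 E=28.38
t=3.95: A=47.43 C=46.62 E=29.63
t=4.74: A=47.54 C=47.81 E=30.89
t=5.53: A=47.67 C=49.00 E=32.13
t=6.32: A=47.81 C=50.19 E=33.38
t=7.11: A=47.96 C=51.38 E=34.62
Read off E at T=7.11: 34.62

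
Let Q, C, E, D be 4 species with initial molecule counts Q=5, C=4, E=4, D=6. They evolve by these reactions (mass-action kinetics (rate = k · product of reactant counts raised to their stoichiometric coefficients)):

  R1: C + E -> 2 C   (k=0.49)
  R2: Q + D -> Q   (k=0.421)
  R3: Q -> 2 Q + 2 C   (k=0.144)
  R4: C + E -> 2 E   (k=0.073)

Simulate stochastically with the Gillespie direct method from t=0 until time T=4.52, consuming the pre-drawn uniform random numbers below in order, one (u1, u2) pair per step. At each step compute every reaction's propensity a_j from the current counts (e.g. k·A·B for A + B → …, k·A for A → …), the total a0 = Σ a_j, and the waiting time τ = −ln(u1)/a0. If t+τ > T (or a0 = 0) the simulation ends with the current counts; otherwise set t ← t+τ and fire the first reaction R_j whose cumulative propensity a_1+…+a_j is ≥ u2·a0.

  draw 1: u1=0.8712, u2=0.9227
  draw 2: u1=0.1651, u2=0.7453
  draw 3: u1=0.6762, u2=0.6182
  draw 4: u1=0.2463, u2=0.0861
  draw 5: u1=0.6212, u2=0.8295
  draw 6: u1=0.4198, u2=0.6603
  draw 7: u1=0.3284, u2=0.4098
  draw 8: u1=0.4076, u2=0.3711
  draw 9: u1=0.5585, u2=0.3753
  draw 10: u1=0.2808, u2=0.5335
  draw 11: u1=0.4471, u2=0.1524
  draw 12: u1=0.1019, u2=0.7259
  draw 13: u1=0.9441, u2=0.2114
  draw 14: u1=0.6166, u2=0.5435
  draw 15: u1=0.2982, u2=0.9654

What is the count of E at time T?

t=0.000: Q=5 C=4 E=4 D=6
Draw 1: a1=7.840, a2=12.630, a3=0.720, a4=1.168, a0=22.358; τ=−ln(0.8712)/22.358=0.006 → t=0.006; u2·a0=0.9227·22.358=20.630; a1+a2=20.470 < 20.630 ≤ a1+…+a3=21.190 → R3 fires; Q=6 C=6 E=4 D=6
Draw 2: a1=11.760, a2=15.156, a3=0.864, a4=1.752, a0=29.532; τ=−ln(0.1651)/29.532=0.061 → t=0.067; u2·a0=0.7453·29.532=22.010; a1=11.760 < 22.010 ≤ a1+a2=26.916 → R2 fires; Q=6 C=6 E=4 D=5
Draw 3: a1=11.760, a2=12.630, a3=0.864, a4=1.752, a0=27.006; τ=−ln(0.6762)/27.006=0.014 → t=0.082; u2·a0=0.6182·27.006=16.695; a1=11.760 < 16.695 ≤ a1+a2=24.390 → R2 fires; Q=6 C=6 E=4 D=4
Draw 4: a1=11.760, a2=10.104, a3=0.864, a4=1.752, a0=24.480; τ=−ln(0.2463)/24.480=0.057 → t=0.139; u2·a0=0.0861·24.480=2.108 ≤ a1=11.760 → R1 fires; Q=6 C=7 E=3 D=4
Draw 5: a1=10.290, a2=10.104, a3=0.864, a4=1.533, a0=22.791; τ=−ln(0.6212)/22.791=0.021 → t=0.160; u2·a0=0.8295·22.791=18.905; a1=10.290 < 18.905 ≤ a1+a2=20.394 → R2 fires; Q=6 C=7 E=3 D=3
Draw 6: a1=10.290, a2=7.578, a3=0.864, a4=1.533, a0=20.265; τ=−ln(0.4198)/20.265=0.043 → t=0.203; u2·a0=0.6603·20.265=13.381; a1=10.290 < 13.381 ≤ a1+a2=17.868 → R2 fires; Q=6 C=7 E=3 D=2
Draw 7: a1=10.290, a2=5.052, a3=0.864, a4=1.533, a0=17.739; τ=−ln(0.3284)/17.739=0.063 → t=0.265; u2·a0=0.4098·17.739=7.269 ≤ a1=10.290 → R1 fires; Q=6 C=8 E=2 D=2
Draw 8: a1=7.840, a2=5.052, a3=0.864, a4=1.168, a0=14.924; τ=−ln(0.4076)/14.924=0.060 → t=0.326; u2·a0=0.3711·14.924=5.538 ≤ a1=7.840 → R1 fires; Q=6 C=9 E=1 D=2
Draw 9: a1=4.410, a2=5.052, a3=0.864, a4=0.657, a0=10.983; τ=−ln(0.5585)/10.983=0.053 → t=0.379; u2·a0=0.3753·10.983=4.122 ≤ a1=4.410 → R1 fires; Q=6 C=10 E=0 D=2
Draw 10: a1=0.000, a2=5.052, a3=0.864, a4=0.000, a0=5.916; τ=−ln(0.2808)/5.916=0.215 → t=0.593; u2·a0=0.5335·5.916=3.156; a1=0.000 < 3.156 ≤ a1+a2=5.052 → R2 fires; Q=6 C=10 E=0 D=1
Draw 11: a1=0.000, a2=2.526, a3=0.864, a4=0.000, a0=3.390; τ=−ln(0.4471)/3.390=0.237 → t=0.831; u2·a0=0.1524·3.390=0.517; a1=0.000 < 0.517 ≤ a1+a2=2.526 → R2 fires; Q=6 C=10 E=0 D=0
Draw 12: a1=0.000, a2=0.000, a3=0.864, a4=0.000, a0=0.864; τ=−ln(0.1019)/0.864=2.643 → t=3.474; u2·a0=0.7259·0.864=0.627; a1+a2=0.000 < 0.627 ≤ a1+…+a3=0.864 → R3 fires; Q=7 C=12 E=0 D=0
Draw 13: a1=0.000, a2=0.000, a3=1.008, a4=0.000, a0=1.008; τ=−ln(0.9441)/1.008=0.057 → t=3.531; u2·a0=0.2114·1.008=0.213; a1+a2=0.000 < 0.213 ≤ a1+…+a3=1.008 → R3 fires; Q=8 C=14 E=0 D=0
Draw 14: a1=0.000, a2=0.000, a3=1.152, a4=0.000, a0=1.152; τ=−ln(0.6166)/1.152=0.420 → t=3.951; u2·a0=0.5435·1.152=0.626; a1+a2=0.000 < 0.626 ≤ a1+…+a3=1.152 → R3 fires; Q=9 C=16 E=0 D=0
Draw 15: a1=0.000, a2=0.000, a3=1.296, a4=0.000, a0=1.296; τ=−ln(0.2982)/1.296=0.934 → t=4.884 > T=4.52: stop.
Read off E at T=4.52: 0

E at T = 0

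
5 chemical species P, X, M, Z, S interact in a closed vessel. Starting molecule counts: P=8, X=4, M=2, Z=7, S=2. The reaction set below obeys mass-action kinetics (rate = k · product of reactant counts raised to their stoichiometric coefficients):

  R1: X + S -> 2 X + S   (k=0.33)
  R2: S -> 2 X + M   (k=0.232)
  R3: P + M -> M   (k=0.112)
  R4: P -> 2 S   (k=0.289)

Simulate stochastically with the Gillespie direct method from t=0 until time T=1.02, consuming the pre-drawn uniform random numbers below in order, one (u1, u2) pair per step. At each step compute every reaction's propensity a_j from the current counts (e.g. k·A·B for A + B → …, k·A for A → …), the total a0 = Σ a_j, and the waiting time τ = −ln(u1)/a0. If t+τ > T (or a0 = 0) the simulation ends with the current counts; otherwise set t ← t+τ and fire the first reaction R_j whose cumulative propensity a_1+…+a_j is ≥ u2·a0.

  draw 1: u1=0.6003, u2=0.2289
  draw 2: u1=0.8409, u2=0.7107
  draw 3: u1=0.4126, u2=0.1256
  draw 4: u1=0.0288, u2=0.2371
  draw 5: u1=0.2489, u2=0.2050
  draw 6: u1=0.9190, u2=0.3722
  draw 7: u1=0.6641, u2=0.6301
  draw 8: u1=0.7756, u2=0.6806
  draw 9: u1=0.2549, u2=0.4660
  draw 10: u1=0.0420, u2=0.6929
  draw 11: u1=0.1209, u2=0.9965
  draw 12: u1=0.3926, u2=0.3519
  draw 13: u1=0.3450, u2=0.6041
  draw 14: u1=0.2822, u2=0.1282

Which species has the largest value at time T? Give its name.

Dominant species at T: X

t=0.000: P=8 X=4 M=2 Z=7 S=2
Draw 1: a1=2.640, a2=0.464, a3=1.792, a4=2.312, a0=7.208; τ=−ln(0.6003)/7.208=0.071 → t=0.071; u2·a0=0.2289·7.208=1.650 ≤ a1=2.640 → R1 fires; P=8 X=5 M=2 Z=7 S=2
Draw 2: a1=3.300, a2=0.464, a3=1.792, a4=2.312, a0=7.868; τ=−ln(0.8409)/7.868=0.022 → t=0.093; u2·a0=0.7107·7.868=5.592; a1+…+a3=5.556 < 5.592 ≤ a1+…+a4=7.868 → R4 fires; P=7 X=5 M=2 Z=7 S=4
Draw 3: a1=6.600, a2=0.928, a3=1.568, a4=2.023, a0=11.119; τ=−ln(0.4126)/11.119=0.080 → t=0.172; u2·a0=0.1256·11.119=1.397 ≤ a1=6.600 → R1 fires; P=7 X=6 M=2 Z=7 S=4
Draw 4: a1=7.920, a2=0.928, a3=1.568, a4=2.023, a0=12.439; τ=−ln(0.0288)/12.439=0.285 → t=0.458; u2·a0=0.2371·12.439=2.949 ≤ a1=7.920 → R1 fires; P=7 X=7 M=2 Z=7 S=4
Draw 5: a1=9.240, a2=0.928, a3=1.568, a4=2.023, a0=13.759; τ=−ln(0.2489)/13.759=0.101 → t=0.559; u2·a0=0.2050·13.759=2.821 ≤ a1=9.240 → R1 fires; P=7 X=8 M=2 Z=7 S=4
Draw 6: a1=10.560, a2=0.928, a3=1.568, a4=2.023, a0=15.079; τ=−ln(0.9190)/15.079=0.006 → t=0.564; u2·a0=0.3722·15.079=5.612 ≤ a1=10.560 → R1 fires; P=7 X=9 M=2 Z=7 S=4
Draw 7: a1=11.880, a2=0.928, a3=1.568, a4=2.023, a0=16.399; τ=−ln(0.6641)/16.399=0.025 → t=0.589; u2·a0=0.6301·16.399=10.333 ≤ a1=11.880 → R1 fires; P=7 X=10 M=2 Z=7 S=4
Draw 8: a1=13.200, a2=0.928, a3=1.568, a4=2.023, a0=17.719; τ=−ln(0.7756)/17.719=0.014 → t=0.604; u2·a0=0.6806·17.719=12.060 ≤ a1=13.200 → R1 fires; P=7 X=11 M=2 Z=7 S=4
Draw 9: a1=14.520, a2=0.928, a3=1.568, a4=2.023, a0=19.039; τ=−ln(0.2549)/19.039=0.072 → t=0.675; u2·a0=0.4660·19.039=8.872 ≤ a1=14.520 → R1 fires; P=7 X=12 M=2 Z=7 S=4
Draw 10: a1=15.840, a2=0.928, a3=1.568, a4=2.023, a0=20.359; τ=−ln(0.0420)/20.359=0.156 → t=0.831; u2·a0=0.6929·20.359=14.107 ≤ a1=15.840 → R1 fires; P=7 X=13 M=2 Z=7 S=4
Draw 11: a1=17.160, a2=0.928, a3=1.568, a4=2.023, a0=21.679; τ=−ln(0.1209)/21.679=0.097 → t=0.929; u2·a0=0.9965·21.679=21.603; a1+…+a3=19.656 < 21.603 ≤ a1+…+a4=21.679 → R4 fires; P=6 X=13 M=2 Z=7 S=6
Draw 12: a1=25.740, a2=1.392, a3=1.344, a4=1.734, a0=30.210; τ=−ln(0.3926)/30.210=0.031 → t=0.960; u2·a0=0.3519·30.210=10.631 ≤ a1=25.740 → R1 fires; P=6 X=14 M=2 Z=7 S=6
Draw 13: a1=27.720, a2=1.392, a3=1.344, a4=1.734, a0=32.190; τ=−ln(0.3450)/32.190=0.033 → t=0.993; u2·a0=0.6041·32.190=19.446 ≤ a1=27.720 → R1 fires; P=6 X=15 M=2 Z=7 S=6
Draw 14: a1=29.700, a2=1.392, a3=1.344, a4=1.734, a0=34.170; τ=−ln(0.2822)/34.170=0.037 → t=1.030 > T=1.02: stop.
At T=1.02: P=6 X=15 M=2 Z=7 S=6; the largest is X.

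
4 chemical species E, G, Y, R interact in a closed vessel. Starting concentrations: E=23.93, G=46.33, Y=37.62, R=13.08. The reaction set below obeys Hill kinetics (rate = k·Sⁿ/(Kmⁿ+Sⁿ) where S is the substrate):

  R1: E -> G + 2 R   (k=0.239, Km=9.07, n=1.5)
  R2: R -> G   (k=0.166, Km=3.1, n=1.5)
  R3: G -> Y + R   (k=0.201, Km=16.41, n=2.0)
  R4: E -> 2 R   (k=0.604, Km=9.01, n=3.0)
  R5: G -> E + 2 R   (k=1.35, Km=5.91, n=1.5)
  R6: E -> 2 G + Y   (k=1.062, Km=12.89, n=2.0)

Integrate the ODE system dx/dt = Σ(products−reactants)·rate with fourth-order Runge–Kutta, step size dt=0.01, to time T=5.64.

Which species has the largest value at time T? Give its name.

Dominant species at T: G

RK4 with dt=0.01: 564 steps to T=5.64. Trajectory (selected grid times):
t=0.00: E=23.93 G=46.33 Y=37.62 R=13.08
t=0.63: E=23.74 G=46.66 Y=38.25 R=15.69
t=1.25: E=23.56 G=46.97 Y=38.87 R=18.26
t=1.88: E=23.38 G=47.30 Y=39.50 R=20.86
t=2.51: E=23.20 G=47.61 Y=40.12 R=23.47
t=3.13: E=23.03 G=47.92 Y=40.73 R=26.03
t=3.76: E=22.86 G=48.23 Y=41.36 R=28.63
t=4.39: E=22.69 G=48.54 Y=41.98 R=31.23
t=5.01: E=22.52 G=48.83 Y=42.59 R=33.79
t=5.64: E=22.36 G=49.13 Y=43.20 R=36.39
At T=5.64: E=22.36 G=49.13 Y=43.20 R=36.39; the largest is G.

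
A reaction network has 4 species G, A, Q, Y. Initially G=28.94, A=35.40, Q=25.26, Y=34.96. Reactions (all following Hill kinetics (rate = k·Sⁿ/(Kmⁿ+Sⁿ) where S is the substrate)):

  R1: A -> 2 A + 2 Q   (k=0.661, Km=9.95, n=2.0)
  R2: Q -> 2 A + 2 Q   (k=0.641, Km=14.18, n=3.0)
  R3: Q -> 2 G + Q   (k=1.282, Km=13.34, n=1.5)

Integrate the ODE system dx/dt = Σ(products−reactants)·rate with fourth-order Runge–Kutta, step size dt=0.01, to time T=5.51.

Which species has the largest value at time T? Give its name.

RK4 with dt=0.01: 551 steps to T=5.51. Trajectory (selected grid times):
t=0.00: G=28.94 A=35.40 Q=25.26 Y=34.96
t=0.61: G=30.08 A=36.45 Q=26.34 Y=34.96
t=1.22: G=31.24 A=37.50 Q=27.44 Y=34.96
t=1.84: G=32.44 A=38.59 Q=28.56 Y=34.96
t=2.45: G=33.63 A=39.67 Q=29.66 Y=34.96
t=3.06: G=34.84 A=40.76 Q=30.78 Y=34.96
t=3.67: G=36.06 A=41.86 Q=31.90 Y=34.96
t=4.29: G=37.32 A=42.98 Q=33.04 Y=34.96
t=4.90: G=38.57 A=44.09 Q=34.17 Y=34.96
t=5.51: G=39.84 A=45.20 Q=35.31 Y=34.96
At T=5.51: G=39.84 A=45.20 Q=35.31 Y=34.96; the largest is A.

Dominant species at T: A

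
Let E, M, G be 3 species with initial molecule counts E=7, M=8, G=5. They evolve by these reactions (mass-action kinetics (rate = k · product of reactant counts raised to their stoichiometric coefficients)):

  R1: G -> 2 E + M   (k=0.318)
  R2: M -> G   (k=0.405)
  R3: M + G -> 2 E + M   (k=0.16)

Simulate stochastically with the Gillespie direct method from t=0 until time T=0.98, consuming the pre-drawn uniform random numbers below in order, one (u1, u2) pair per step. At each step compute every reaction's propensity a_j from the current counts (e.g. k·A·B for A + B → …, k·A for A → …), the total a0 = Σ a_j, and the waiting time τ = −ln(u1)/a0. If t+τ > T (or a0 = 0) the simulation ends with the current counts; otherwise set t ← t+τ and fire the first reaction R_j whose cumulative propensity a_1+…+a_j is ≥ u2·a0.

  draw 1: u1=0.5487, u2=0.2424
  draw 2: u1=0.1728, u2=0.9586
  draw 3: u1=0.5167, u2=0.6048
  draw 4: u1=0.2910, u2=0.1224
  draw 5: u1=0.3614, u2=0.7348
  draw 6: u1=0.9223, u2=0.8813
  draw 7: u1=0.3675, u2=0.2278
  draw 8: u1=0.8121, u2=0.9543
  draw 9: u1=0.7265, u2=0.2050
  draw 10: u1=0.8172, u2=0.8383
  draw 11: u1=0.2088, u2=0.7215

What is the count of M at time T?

t=0.000: E=7 M=8 G=5
Draw 1: a1=1.590, a2=3.240, a3=6.400, a0=11.230; τ=−ln(0.5487)/11.230=0.053 → t=0.053; u2·a0=0.2424·11.230=2.722; a1=1.590 < 2.722 ≤ a1+a2=4.830 → R2 fires; E=7 M=7 G=6
Draw 2: a1=1.908, a2=2.835, a3=6.720, a0=11.463; τ=−ln(0.1728)/11.463=0.153 → t=0.207; u2·a0=0.9586·11.463=10.988; a1+a2=4.743 < 10.988 ≤ a1+…+a3=11.463 → R3 fires; E=9 M=7 G=5
Draw 3: a1=1.590, a2=2.835, a3=5.600, a0=10.025; τ=−ln(0.5167)/10.025=0.066 → t=0.272; u2·a0=0.6048·10.025=6.063; a1+a2=4.425 < 6.063 ≤ a1+…+a3=10.025 → R3 fires; E=11 M=7 G=4
Draw 4: a1=1.272, a2=2.835, a3=4.480, a0=8.587; τ=−ln(0.2910)/8.587=0.144 → t=0.416; u2·a0=0.1224·8.587=1.051 ≤ a1=1.272 → R1 fires; E=13 M=8 G=3
Draw 5: a1=0.954, a2=3.240, a3=3.840, a0=8.034; τ=−ln(0.3614)/8.034=0.127 → t=0.543; u2·a0=0.7348·8.034=5.903; a1+a2=4.194 < 5.903 ≤ a1+…+a3=8.034 → R3 fires; E=15 M=8 G=2
Draw 6: a1=0.636, a2=3.240, a3=2.560, a0=6.436; τ=−ln(0.9223)/6.436=0.013 → t=0.555; u2·a0=0.8813·6.436=5.672; a1+a2=3.876 < 5.672 ≤ a1+…+a3=6.436 → R3 fires; E=17 M=8 G=1
Draw 7: a1=0.318, a2=3.240, a3=1.280, a0=4.838; τ=−ln(0.3675)/4.838=0.207 → t=0.762; u2·a0=0.2278·4.838=1.102; a1=0.318 < 1.102 ≤ a1+a2=3.558 → R2 fires; E=17 M=7 G=2
Draw 8: a1=0.636, a2=2.835, a3=2.240, a0=5.711; τ=−ln(0.8121)/5.711=0.036 → t=0.799; u2·a0=0.9543·5.711=5.450; a1+a2=3.471 < 5.450 ≤ a1+…+a3=5.711 → R3 fires; E=19 M=7 G=1
Draw 9: a1=0.318, a2=2.835, a3=1.120, a0=4.273; τ=−ln(0.7265)/4.273=0.075 → t=0.874; u2·a0=0.2050·4.273=0.876; a1=0.318 < 0.876 ≤ a1+a2=3.153 → R2 fires; E=19 M=6 G=2
Draw 10: a1=0.636, a2=2.430, a3=1.920, a0=4.986; τ=−ln(0.8172)/4.986=0.040 → t=0.914; u2·a0=0.8383·4.986=4.180; a1+a2=3.066 < 4.180 ≤ a1+…+a3=4.986 → R3 fires; E=21 M=6 G=1
Draw 11: a1=0.318, a2=2.430, a3=0.960, a0=3.708; τ=−ln(0.2088)/3.708=0.422 → t=1.337 > T=0.98: stop.
Read off M at T=0.98: 6

M at T = 6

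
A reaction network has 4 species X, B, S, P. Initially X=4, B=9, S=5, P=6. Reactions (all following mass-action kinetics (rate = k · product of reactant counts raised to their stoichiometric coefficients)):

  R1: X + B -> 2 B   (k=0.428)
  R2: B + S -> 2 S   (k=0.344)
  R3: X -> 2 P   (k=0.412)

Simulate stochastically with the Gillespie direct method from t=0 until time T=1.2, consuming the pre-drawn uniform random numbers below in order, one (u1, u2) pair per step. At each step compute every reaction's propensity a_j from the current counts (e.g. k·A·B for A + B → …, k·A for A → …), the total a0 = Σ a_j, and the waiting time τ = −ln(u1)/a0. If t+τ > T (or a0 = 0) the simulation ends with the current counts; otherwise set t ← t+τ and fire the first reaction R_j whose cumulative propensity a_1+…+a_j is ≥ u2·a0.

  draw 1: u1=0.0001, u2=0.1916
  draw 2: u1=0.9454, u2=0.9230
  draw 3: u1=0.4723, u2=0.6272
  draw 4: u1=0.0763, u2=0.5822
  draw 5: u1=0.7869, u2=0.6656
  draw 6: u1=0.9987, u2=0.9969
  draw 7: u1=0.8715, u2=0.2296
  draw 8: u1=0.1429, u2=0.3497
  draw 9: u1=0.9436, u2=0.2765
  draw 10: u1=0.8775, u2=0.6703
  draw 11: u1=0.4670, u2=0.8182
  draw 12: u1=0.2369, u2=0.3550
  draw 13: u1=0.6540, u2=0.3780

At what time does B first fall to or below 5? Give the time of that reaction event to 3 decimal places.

Threshold first reached at t = 0.406

t=0.000: X=4 B=9 S=5 P=6
Draw 1: a1=15.408, a2=15.480, a3=1.648, a0=32.536; τ=−ln(0.0001)/32.536=0.283 → t=0.283; u2·a0=0.1916·32.536=6.234 ≤ a1=15.408 → R1 fires; X=3 B=10 S=5 P=6
Draw 2: a1=12.840, a2=17.200, a3=1.236, a0=31.276; τ=−ln(0.9454)/31.276=0.002 → t=0.285; u2·a0=0.9230·31.276=28.868; a1=12.840 < 28.868 ≤ a1+a2=30.040 → R2 fires; X=3 B=9 S=6 P=6
Draw 3: a1=11.556, a2=18.576, a3=1.236, a0=31.368; τ=−ln(0.4723)/31.368=0.024 → t=0.309; u2·a0=0.6272·31.368=19.674; a1=11.556 < 19.674 ≤ a1+a2=30.132 → R2 fires; X=3 B=8 S=7 P=6
Draw 4: a1=10.272, a2=19.264, a3=1.236, a0=30.772; τ=−ln(0.0763)/30.772=0.084 → t=0.392; u2·a0=0.5822·30.772=17.915; a1=10.272 < 17.915 ≤ a1+a2=29.536 → R2 fires; X=3 B=7 S=8 P=6
Draw 5: a1=8.988, a2=19.264, a3=1.236, a0=29.488; τ=−ln(0.7869)/29.488=0.008 → t=0.401; u2·a0=0.6656·29.488=19.627; a1=8.988 < 19.627 ≤ a1+a2=28.252 → R2 fires; X=3 B=6 S=9 P=6
Draw 6: a1=7.704, a2=18.576, a3=1.236, a0=27.516; τ=−ln(0.9987)/27.516=0.000 → t=0.401; u2·a0=0.9969·27.516=27.431; a1+a2=26.280 < 27.431 ≤ a1+…+a3=27.516 → R3 fires; X=2 B=6 S=9 P=8
Draw 7: a1=5.136, a2=18.576, a3=0.824, a0=24.536; τ=−ln(0.8715)/24.536=0.006 → t=0.406; u2·a0=0.2296·24.536=5.633; a1=5.136 < 5.633 ≤ a1+a2=23.712 → R2 fires; X=2 B=5 S=10 P=8
Draw 8: a1=4.280, a2=17.200, a3=0.824, a0=22.304; τ=−ln(0.1429)/22.304=0.087 → t=0.493; u2·a0=0.3497·22.304=7.800; a1=4.280 < 7.800 ≤ a1+a2=21.480 → R2 fires; X=2 B=4 S=11 P=8
Draw 9: a1=3.424, a2=15.136, a3=0.824, a0=19.384; τ=−ln(0.9436)/19.384=0.003 → t=0.496; u2·a0=0.2765·19.384=5.360; a1=3.424 < 5.360 ≤ a1+a2=18.560 → R2 fires; X=2 B=3 S=12 P=8
Draw 10: a1=2.568, a2=12.384, a3=0.824, a0=15.776; τ=−ln(0.8775)/15.776=0.008 → t=0.505; u2·a0=0.6703·15.776=10.575; a1=2.568 < 10.575 ≤ a1+a2=14.952 → R2 fires; X=2 B=2 S=13 P=8
Draw 11: a1=1.712, a2=8.944, a3=0.824, a0=11.480; τ=−ln(0.4670)/11.480=0.066 → t=0.571; u2·a0=0.8182·11.480=9.393; a1=1.712 < 9.393 ≤ a1+a2=10.656 → R2 fires; X=2 B=1 S=14 P=8
Draw 12: a1=0.856, a2=4.816, a3=0.824, a0=6.496; τ=−ln(0.2369)/6.496=0.222 → t=0.793; u2·a0=0.3550·6.496=2.306; a1=0.856 < 2.306 ≤ a1+a2=5.672 → R2 fires; X=2 B=0 S=15 P=8
Draw 13: a1=0.000, a2=0.000, a3=0.824, a0=0.824; τ=−ln(0.6540)/0.824=0.515 → t=1.308 > T=1.2: stop.
B first becomes ≤ 5 when it reaches 5 at the event at t=0.406.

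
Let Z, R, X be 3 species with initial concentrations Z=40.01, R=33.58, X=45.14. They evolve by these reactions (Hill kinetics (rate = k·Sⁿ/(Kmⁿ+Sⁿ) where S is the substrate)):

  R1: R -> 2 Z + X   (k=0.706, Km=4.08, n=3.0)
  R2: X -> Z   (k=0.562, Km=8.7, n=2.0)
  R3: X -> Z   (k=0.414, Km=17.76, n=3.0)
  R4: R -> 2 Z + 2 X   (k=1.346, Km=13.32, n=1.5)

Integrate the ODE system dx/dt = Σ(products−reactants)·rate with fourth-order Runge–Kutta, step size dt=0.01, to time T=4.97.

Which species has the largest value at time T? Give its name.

Dominant species at T: Z

RK4 with dt=0.01: 497 steps to T=4.97. Trajectory (selected grid times):
t=0.00: Z=40.01 R=33.58 X=45.14
t=0.55: Z=42.48 R=32.60 X=46.19
t=1.10: Z=44.94 R=31.63 X=47.24
t=1.66: Z=47.43 R=30.65 X=48.28
t=2.21: Z=49.86 R=29.69 X=49.30
t=2.76: Z=52.29 R=28.73 X=50.30
t=3.31: Z=54.70 R=27.79 X=51.29
t=3.87: Z=57.14 R=26.83 X=52.28
t=4.42: Z=59.52 R=25.90 X=53.23
t=4.97: Z=61.89 R=24.98 X=54.17
At T=4.97: Z=61.89 R=24.98 X=54.17; the largest is Z.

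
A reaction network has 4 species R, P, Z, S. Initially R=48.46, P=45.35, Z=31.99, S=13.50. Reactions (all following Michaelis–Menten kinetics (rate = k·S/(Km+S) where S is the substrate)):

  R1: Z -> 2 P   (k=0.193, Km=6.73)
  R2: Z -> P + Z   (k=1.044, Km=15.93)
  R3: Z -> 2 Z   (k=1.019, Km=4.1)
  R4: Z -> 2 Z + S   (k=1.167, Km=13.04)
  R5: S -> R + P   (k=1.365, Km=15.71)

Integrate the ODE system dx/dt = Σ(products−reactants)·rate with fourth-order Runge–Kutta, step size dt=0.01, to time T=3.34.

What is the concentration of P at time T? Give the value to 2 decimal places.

RK4 with dt=0.01: 334 steps to T=3.34. Trajectory (selected grid times):
t=0.00: R=48.46 P=45.35 Z=31.99 S=13.50
t=0.37: R=48.69 P=45.96 Z=32.57 S=13.57
t=0.74: R=48.93 P=46.57 Z=33.16 S=13.65
t=1.11: R=49.16 P=47.19 Z=33.75 S=13.72
t=1.48: R=49.40 P=47.81 Z=34.33 S=13.80
t=1.86: R=49.64 P=48.45 Z=34.94 S=13.88
t=2.23: R=49.88 P=49.07 Z=35.53 S=13.96
t=2.60: R=50.12 P=49.69 Z=36.13 S=14.04
t=2.97: R=50.36 P=50.32 Z=36.73 S=14.12
t=3.34: R=50.60 P=50.95 Z=37.32 S=14.20
Read off P at T=3.34: 50.95

P at T = 50.95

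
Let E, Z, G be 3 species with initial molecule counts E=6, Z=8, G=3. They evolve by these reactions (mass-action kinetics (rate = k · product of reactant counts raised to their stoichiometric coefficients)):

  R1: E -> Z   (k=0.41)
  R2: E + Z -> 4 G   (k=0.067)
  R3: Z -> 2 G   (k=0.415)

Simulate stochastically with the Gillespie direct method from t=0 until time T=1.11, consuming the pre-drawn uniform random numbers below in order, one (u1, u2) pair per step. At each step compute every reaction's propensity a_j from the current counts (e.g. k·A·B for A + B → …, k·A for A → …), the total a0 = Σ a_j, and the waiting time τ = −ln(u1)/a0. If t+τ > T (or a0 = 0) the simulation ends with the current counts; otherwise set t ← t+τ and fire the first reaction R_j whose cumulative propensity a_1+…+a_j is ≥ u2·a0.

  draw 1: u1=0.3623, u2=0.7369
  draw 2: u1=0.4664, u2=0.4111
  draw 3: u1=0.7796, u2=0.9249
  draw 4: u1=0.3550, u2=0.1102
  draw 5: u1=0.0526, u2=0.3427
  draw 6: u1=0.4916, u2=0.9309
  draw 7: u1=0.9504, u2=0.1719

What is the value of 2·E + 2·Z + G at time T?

Check how each reaction changes W = 2·E + 2·Z + G (weight of products minus weight of reactants):
R1: E -> Z: (2·1) − (2·1) = 2 − 2 = 0
R2: E + Z -> 4 G: (1·4) − (2·1 + 2·1) = 4 − 4 = 0
R3: Z -> 2 G: (1·2) − (2·1) = 2 − 2 = 0
Every reaction leaves W unchanged, so W is conserved and no simulation is needed: W(T) = W(0) = 2·6 + 2·8 + 3 = 31

Value at T = 31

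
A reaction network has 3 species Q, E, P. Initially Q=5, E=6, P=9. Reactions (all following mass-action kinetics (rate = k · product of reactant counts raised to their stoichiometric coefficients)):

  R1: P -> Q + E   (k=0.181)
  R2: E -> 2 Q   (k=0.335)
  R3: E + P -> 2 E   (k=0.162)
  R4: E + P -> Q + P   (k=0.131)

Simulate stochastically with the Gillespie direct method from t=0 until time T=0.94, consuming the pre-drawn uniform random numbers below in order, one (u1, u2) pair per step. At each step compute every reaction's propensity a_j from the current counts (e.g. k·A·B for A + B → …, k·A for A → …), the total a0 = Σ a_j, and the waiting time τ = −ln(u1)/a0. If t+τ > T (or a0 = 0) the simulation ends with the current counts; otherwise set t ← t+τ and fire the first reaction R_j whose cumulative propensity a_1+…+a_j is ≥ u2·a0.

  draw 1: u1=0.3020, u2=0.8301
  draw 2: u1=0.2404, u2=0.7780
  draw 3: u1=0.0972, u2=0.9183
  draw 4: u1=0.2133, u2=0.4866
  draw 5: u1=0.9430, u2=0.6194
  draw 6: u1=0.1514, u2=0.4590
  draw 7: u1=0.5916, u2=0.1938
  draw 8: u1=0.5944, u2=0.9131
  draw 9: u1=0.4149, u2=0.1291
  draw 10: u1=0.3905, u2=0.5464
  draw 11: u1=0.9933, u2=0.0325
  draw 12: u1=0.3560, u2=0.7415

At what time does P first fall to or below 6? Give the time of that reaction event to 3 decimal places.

t=0.000: Q=5 E=6 P=9
Draw 1: a1=1.629, a2=2.010, a3=8.748, a4=7.074, a0=19.461; τ=−ln(0.3020)/19.461=0.062 → t=0.062; u2·a0=0.8301·19.461=16.155; a1+…+a3=12.387 < 16.155 ≤ a1+…+a4=19.461 → R4 fires; Q=6 E=5 P=9
Draw 2: a1=1.629, a2=1.675, a3=7.290, a4=5.895, a0=16.489; τ=−ln(0.2404)/16.489=0.086 → t=0.148; u2·a0=0.7780·16.489=12.828; a1+…+a3=10.594 < 12.828 ≤ a1+…+a4=16.489 → R4 fires; Q=7 E=4 P=9
Draw 3: a1=1.629, a2=1.340, a3=5.832, a4=4.716, a0=13.517; τ=−ln(0.0972)/13.517=0.172 → t=0.320; u2·a0=0.9183·13.517=12.413; a1+…+a3=8.801 < 12.413 ≤ a1+…+a4=13.517 → R4 fires; Q=8 E=3 P=9
Draw 4: a1=1.629, a2=1.005, a3=4.374, a4=3.537, a0=10.545; τ=−ln(0.2133)/10.545=0.147 → t=0.467; u2·a0=0.4866·10.545=5.131; a1+a2=2.634 < 5.131 ≤ a1+…+a3=7.008 → R3 fires; Q=8 E=4 P=8
Draw 5: a1=1.448, a2=1.340, a3=5.184, a4=4.192, a0=12.164; τ=−ln(0.9430)/12.164=0.005 → t=0.472; u2·a0=0.6194·12.164=7.534; a1+a2=2.788 < 7.534 ≤ a1+…+a3=7.972 → R3 fires; Q=8 E=5 P=7
Draw 6: a1=1.267, a2=1.675, a3=5.670, a4=4.585, a0=13.197; τ=−ln(0.1514)/13.197=0.143 → t=0.615; u2·a0=0.4590·13.197=6.057; a1+a2=2.942 < 6.057 ≤ a1+…+a3=8.612 → R3 fires; Q=8 E=6 P=6
Draw 7: a1=1.086, a2=2.010, a3=5.832, a4=4.716, a0=13.644; τ=−ln(0.5916)/13.644=0.038 → t=0.653; u2·a0=0.1938·13.644=2.644; a1=1.086 < 2.644 ≤ a1+a2=3.096 → R2 fires; Q=10 E=5 P=6
Draw 8: a1=1.086, a2=1.675, a3=4.860, a4=3.930, a0=11.551; τ=−ln(0.5944)/11.551=0.045 → t=0.698; u2·a0=0.9131·11.551=10.547; a1+…+a3=7.621 < 10.547 ≤ a1+…+a4=11.551 → R4 fires; Q=11 E=4 P=6
Draw 9: a1=1.086, a2=1.340, a3=3.888, a4=3.144, a0=9.458; τ=−ln(0.4149)/9.458=0.093 → t=0.791; u2·a0=0.1291·9.458=1.221; a1=1.086 < 1.221 ≤ a1+a2=2.426 → R2 fires; Q=13 E=3 P=6
Draw 10: a1=1.086, a2=1.005, a3=2.916, a4=2.358, a0=7.365; τ=−ln(0.3905)/7.365=0.128 → t=0.919; u2·a0=0.5464·7.365=4.024; a1+a2=2.091 < 4.024 ≤ a1+…+a3=5.007 → R3 fires; Q=13 E=4 P=5
Draw 11: a1=0.905, a2=1.340, a3=3.240, a4=2.620, a0=8.105; τ=−ln(0.9933)/8.105=0.001 → t=0.920; u2·a0=0.0325·8.105=0.263 ≤ a1=0.905 → R1 fires; Q=14 E=5 P=4
Draw 12: a1=0.724, a2=1.675, a3=3.240, a4=2.620, a0=8.259; τ=−ln(0.3560)/8.259=0.125 → t=1.045 > T=0.94: stop.
P first becomes ≤ 6 when it reaches 6 at the event at t=0.615.

Threshold first reached at t = 0.615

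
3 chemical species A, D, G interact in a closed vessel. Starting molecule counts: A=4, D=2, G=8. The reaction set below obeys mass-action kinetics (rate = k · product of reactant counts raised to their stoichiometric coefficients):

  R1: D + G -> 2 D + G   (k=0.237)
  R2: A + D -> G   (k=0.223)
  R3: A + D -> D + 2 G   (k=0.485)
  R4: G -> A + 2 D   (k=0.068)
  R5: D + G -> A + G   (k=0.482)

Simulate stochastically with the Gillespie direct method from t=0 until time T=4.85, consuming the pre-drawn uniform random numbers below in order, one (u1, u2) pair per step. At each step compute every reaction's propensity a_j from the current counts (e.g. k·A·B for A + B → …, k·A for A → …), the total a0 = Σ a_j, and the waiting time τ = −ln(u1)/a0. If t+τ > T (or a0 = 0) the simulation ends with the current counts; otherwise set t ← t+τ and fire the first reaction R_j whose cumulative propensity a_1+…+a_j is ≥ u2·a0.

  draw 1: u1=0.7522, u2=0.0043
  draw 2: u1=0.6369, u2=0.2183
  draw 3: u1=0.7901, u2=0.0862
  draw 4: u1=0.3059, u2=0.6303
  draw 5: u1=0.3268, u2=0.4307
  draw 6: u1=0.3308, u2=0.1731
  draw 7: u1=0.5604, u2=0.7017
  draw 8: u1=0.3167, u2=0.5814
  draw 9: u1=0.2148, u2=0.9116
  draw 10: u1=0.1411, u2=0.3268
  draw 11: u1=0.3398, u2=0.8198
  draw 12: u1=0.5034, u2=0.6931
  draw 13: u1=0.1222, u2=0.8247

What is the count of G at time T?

t=0.000: A=4 D=2 G=8
Draw 1: a1=3.792, a2=1.784, a3=3.880, a4=0.544, a5=7.712, a0=17.712; τ=−ln(0.7522)/17.712=0.016 → t=0.016; u2·a0=0.0043·17.712=0.076 ≤ a1=3.792 → R1 fires; A=4 D=3 G=8
Draw 2: a1=5.688, a2=2.676, a3=5.820, a4=0.544, a5=11.568, a0=26.296; τ=−ln(0.6369)/26.296=0.017 → t=0.033; u2·a0=0.2183·26.296=5.740; a1=5.688 < 5.740 ≤ a1+a2=8.364 → R2 fires; A=3 D=2 G=9
Draw 3: a1=4.266, a2=1.338, a3=2.910, a4=0.612, a5=8.676, a0=17.802; τ=−ln(0.7901)/17.802=0.013 → t=0.046; u2·a0=0.0862·17.802=1.535 ≤ a1=4.266 → R1 fires; A=3 D=3 G=9
Draw 4: a1=6.399, a2=2.007, a3=4.365, a4=0.612, a5=13.014, a0=26.397; τ=−ln(0.3059)/26.397=0.045 → t=0.091; u2·a0=0.6303·26.397=16.638; a1+…+a4=13.383 < 16.638 ≤ a1+…+a5=26.397 → R5 fires; A=4 D=2 G=9
Draw 5: a1=4.266, a2=1.784, a3=3.880, a4=0.612, a5=8.676, a0=19.218; τ=−ln(0.3268)/19.218=0.058 → t=0.150; u2·a0=0.4307·19.218=8.277; a1+a2=6.050 < 8.277 ≤ a1+…+a3=9.930 → R3 fires; A=3 D=2 G=11
Draw 6: a1=5.214, a2=1.338, a3=2.910, a4=0.748, a5=10.604, a0=20.814; τ=−ln(0.3308)/20.814=0.053 → t=0.203; u2·a0=0.1731·20.814=3.603 ≤ a1=5.214 → R1 fires; A=3 D=3 G=11
Draw 7: a1=7.821, a2=2.007, a3=4.365, a4=0.748, a5=15.906, a0=30.847; τ=−ln(0.5604)/30.847=0.019 → t=0.221; u2·a0=0.7017·30.847=21.645; a1+…+a4=14.941 < 21.645 ≤ a1+…+a5=30.847 → R5 fires; A=4 D=2 G=11
Draw 8: a1=5.214, a2=1.784, a3=3.880, a4=0.748, a5=10.604, a0=22.230; τ=−ln(0.3167)/22.230=0.052 → t=0.273; u2·a0=0.5814·22.230=12.925; a1+…+a4=11.626 < 12.925 ≤ a1+…+a5=22.230 → R5 fires; A=5 D=1 G=11
Draw 9: a1=2.607, a2=1.115, a3=2.425, a4=0.748, a5=5.302, a0=12.197; τ=−ln(0.2148)/12.197=0.126 → t=0.399; u2·a0=0.9116·12.197=11.119; a1+…+a4=6.895 < 11.119 ≤ a1+…+a5=12.197 → R5 fires; A=6 D=0 G=11
Draw 10: a1=0.000, a2=0.000, a3=0.000, a4=0.748, a5=0.000, a0=0.748; τ=−ln(0.1411)/0.748=2.618 → t=3.017; u2·a0=0.3268·0.748=0.244; a1+…+a3=0.000 < 0.244 ≤ a1+…+a4=0.748 → R4 fires; A=7 D=2 G=10
Draw 11: a1=4.740, a2=3.122, a3=6.790, a4=0.680, a5=9.640, a0=24.972; τ=−ln(0.3398)/24.972=0.043 → t=3.061; u2·a0=0.8198·24.972=20.472; a1+…+a4=15.332 < 20.472 ≤ a1+…+a5=24.972 → R5 fires; A=8 D=1 G=10
Draw 12: a1=2.370, a2=1.784, a3=3.880, a4=0.680, a5=4.820, a0=13.534; τ=−ln(0.5034)/13.534=0.051 → t=3.111; u2·a0=0.6931·13.534=9.380; a1+…+a4=8.714 < 9.380 ≤ a1+…+a5=13.534 → R5 fires; A=9 D=0 G=10
Draw 13: a1=0.000, a2=0.000, a3=0.000, a4=0.680, a5=0.000, a0=0.680; τ=−ln(0.1222)/0.680=3.091 → t=6.203 > T=4.85: stop.
Read off G at T=4.85: 10

G at T = 10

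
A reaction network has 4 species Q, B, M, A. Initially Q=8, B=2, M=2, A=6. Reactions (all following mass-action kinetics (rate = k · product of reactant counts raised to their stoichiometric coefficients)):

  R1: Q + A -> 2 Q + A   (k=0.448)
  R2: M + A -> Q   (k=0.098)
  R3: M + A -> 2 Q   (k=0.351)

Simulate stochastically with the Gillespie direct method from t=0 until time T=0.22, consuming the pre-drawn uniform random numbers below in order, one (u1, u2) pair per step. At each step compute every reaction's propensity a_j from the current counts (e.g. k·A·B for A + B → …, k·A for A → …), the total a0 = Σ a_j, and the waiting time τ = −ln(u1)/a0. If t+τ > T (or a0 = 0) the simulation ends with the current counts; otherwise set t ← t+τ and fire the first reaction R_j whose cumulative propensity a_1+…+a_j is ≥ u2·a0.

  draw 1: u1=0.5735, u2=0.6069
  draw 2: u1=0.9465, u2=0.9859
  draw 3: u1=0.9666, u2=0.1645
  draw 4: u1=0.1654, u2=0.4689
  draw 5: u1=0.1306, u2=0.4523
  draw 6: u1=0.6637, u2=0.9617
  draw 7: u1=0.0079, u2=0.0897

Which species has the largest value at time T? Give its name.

Dominant species at T: Q

t=0.000: Q=8 B=2 M=2 A=6
Draw 1: a1=21.504, a2=1.176, a3=4.212, a0=26.892; τ=−ln(0.5735)/26.892=0.021 → t=0.021; u2·a0=0.6069·26.892=16.321 ≤ a1=21.504 → R1 fires; Q=9 B=2 M=2 A=6
Draw 2: a1=24.192, a2=1.176, a3=4.212, a0=29.580; τ=−ln(0.9465)/29.580=0.002 → t=0.023; u2·a0=0.9859·29.580=29.163; a1+a2=25.368 < 29.163 ≤ a1+…+a3=29.580 → R3 fires; Q=11 B=2 M=1 A=5
Draw 3: a1=24.640, a2=0.490, a3=1.755, a0=26.885; τ=−ln(0.9666)/26.885=0.001 → t=0.024; u2·a0=0.1645·26.885=4.423 ≤ a1=24.640 → R1 fires; Q=12 B=2 M=1 A=5
Draw 4: a1=26.880, a2=0.490, a3=1.755, a0=29.125; τ=−ln(0.1654)/29.125=0.062 → t=0.086; u2·a0=0.4689·29.125=13.657 ≤ a1=26.880 → R1 fires; Q=13 B=2 M=1 A=5
Draw 5: a1=29.120, a2=0.490, a3=1.755, a0=31.365; τ=−ln(0.1306)/31.365=0.065 → t=0.150; u2·a0=0.4523·31.365=14.186 ≤ a1=29.120 → R1 fires; Q=14 B=2 M=1 A=5
Draw 6: a1=31.360, a2=0.490, a3=1.755, a0=33.605; τ=−ln(0.6637)/33.605=0.012 → t=0.163; u2·a0=0.9617·33.605=32.318; a1+a2=31.850 < 32.318 ≤ a1+…+a3=33.605 → R3 fires; Q=16 B=2 M=0 A=4
Draw 7: a1=28.672, a2=0.000, a3=0.000, a0=28.672; τ=−ln(0.0079)/28.672=0.169 → t=0.332 > T=0.22: stop.
At T=0.22: Q=16 B=2 M=0 A=4; the largest is Q.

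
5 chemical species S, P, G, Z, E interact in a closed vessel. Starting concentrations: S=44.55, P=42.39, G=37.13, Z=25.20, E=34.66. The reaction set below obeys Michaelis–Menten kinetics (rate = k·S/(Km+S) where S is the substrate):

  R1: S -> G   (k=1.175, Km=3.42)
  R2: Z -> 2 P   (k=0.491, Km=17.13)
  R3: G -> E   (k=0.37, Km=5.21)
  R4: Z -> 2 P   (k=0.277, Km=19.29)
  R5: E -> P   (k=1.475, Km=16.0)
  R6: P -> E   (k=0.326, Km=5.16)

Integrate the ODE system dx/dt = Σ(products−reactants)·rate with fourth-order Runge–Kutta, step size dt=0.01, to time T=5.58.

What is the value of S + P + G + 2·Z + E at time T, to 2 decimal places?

Value at T = 209.13

Check how each reaction changes W = S + P + G + 2·Z + E (weight of products minus weight of reactants):
R1: S -> G: (1·1) − (1·1) = 1 − 1 = 0
R2: Z -> 2 P: (1·2) − (2·1) = 2 − 2 = 0
R3: G -> E: (1·1) − (1·1) = 1 − 1 = 0
R4: Z -> 2 P: (1·2) − (2·1) = 2 − 2 = 0
R5: E -> P: (1·1) − (1·1) = 1 − 1 = 0
R6: P -> E: (1·1) − (1·1) = 1 − 1 = 0
Every reaction leaves W unchanged, so W is conserved and no simulation is needed: W(T) = W(0) = 44.55 + 42.39 + 37.13 + 2·25.20 + 34.66 = 209.13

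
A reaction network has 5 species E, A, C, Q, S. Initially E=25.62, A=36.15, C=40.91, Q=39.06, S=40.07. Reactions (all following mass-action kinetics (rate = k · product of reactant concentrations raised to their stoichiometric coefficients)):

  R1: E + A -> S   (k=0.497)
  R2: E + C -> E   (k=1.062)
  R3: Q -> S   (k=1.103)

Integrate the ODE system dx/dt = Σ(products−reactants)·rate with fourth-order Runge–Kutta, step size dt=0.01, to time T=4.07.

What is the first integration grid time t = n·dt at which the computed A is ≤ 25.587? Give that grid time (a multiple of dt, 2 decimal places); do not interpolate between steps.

Threshold first reached at t = 0.04

RK4 with dt=0.01: 407 steps to T=4.07. Trajectory (selected grid times):
t=0.00: E=25.62 A=36.15 C=40.91 Q=39.06 S=40.07
t=0.03: E=16.18 A=26.71 C=21.42 Q=37.79 S=50.78
t=0.04: E=14.24 A=24.77 C=18.24 Q=37.37 S=53.14
t=0.45: E=0.76 A=11.29 C=3.40 Q=23.78 S=80.21
t=0.90: E=0.07 A=10.60 C=2.97 Q=14.47 S=90.21
t=1.36: E=0.01 A=10.54 C=2.94 Q=8.71 S=96.03
t=1.81: E=0.00 A=10.53 C=2.93 Q=5.31 S=99.44
t=2.26: E=0.00 A=10.53 C=2.93 Q=3.23 S=101.52
t=2.71: E=0.00 A=10.53 C=2.93 Q=1.97 S=102.78
t=3.17: E=0.00 A=10.53 C=2.93 Q=1.18 S=103.57
t=3.62: E=0.00 A=10.53 C=2.93 Q=0.72 S=104.03
t=4.07: E=0.00 A=10.53 C=2.93 Q=0.44 S=104.31
A(0.03)=26.708 > 25.587 but A(0.04)=24.768 ≤ 25.587, so the first grid time is t=0.04.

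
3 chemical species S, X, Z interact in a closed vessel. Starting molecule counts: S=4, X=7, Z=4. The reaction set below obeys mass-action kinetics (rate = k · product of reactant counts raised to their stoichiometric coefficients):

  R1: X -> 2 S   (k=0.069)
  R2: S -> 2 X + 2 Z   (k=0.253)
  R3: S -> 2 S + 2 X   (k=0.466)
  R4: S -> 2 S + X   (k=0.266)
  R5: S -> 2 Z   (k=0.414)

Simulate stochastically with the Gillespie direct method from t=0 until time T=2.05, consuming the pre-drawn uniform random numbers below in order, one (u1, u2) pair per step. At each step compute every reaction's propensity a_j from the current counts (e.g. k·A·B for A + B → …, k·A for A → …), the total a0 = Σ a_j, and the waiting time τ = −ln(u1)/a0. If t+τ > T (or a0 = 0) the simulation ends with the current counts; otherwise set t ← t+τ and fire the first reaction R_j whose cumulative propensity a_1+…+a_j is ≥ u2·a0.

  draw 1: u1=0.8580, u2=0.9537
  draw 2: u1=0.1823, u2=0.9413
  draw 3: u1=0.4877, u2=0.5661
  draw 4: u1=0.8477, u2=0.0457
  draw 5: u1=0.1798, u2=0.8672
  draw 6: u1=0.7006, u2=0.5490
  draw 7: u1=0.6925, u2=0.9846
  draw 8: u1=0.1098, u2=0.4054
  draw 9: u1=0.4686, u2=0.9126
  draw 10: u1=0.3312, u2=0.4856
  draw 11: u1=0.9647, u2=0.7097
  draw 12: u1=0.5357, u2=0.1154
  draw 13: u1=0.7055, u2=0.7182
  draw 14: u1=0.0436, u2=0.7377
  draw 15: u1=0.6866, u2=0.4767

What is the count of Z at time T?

t=0.000: S=4 X=7 Z=4
Draw 1: a1=0.483, a2=1.012, a3=1.864, a4=1.064, a5=1.656, a0=6.079; τ=−ln(0.8580)/6.079=0.025 → t=0.025; u2·a0=0.9537·6.079=5.798; a1+…+a4=4.423 < 5.798 ≤ a1+…+a5=6.079 → R5 fires; S=3 X=7 Z=6
Draw 2: a1=0.483, a2=0.759, a3=1.398, a4=0.798, a5=1.242, a0=4.680; τ=−ln(0.1823)/4.680=0.364 → t=0.389; u2·a0=0.9413·4.680=4.405; a1+…+a4=3.438 < 4.405 ≤ a1+…+a5=4.680 → R5 fires; S=2 X=7 Z=8
Draw 3: a1=0.483, a2=0.506, a3=0.932, a4=0.532, a5=0.828, a0=3.281; τ=−ln(0.4877)/3.281=0.219 → t=0.608; u2·a0=0.5661·3.281=1.857; a1+a2=0.989 < 1.857 ≤ a1+…+a3=1.921 → R3 fires; S=3 X=9 Z=8
Draw 4: a1=0.621, a2=0.759, a3=1.398, a4=0.798, a5=1.242, a0=4.818; τ=−ln(0.8477)/4.818=0.034 → t=0.642; u2·a0=0.0457·4.818=0.220 ≤ a1=0.621 → R1 fires; S=5 X=8 Z=8
Draw 5: a1=0.552, a2=1.265, a3=2.330, a4=1.330, a5=2.070, a0=7.547; τ=−ln(0.1798)/7.547=0.227 → t=0.869; u2·a0=0.8672·7.547=6.545; a1+…+a4=5.477 < 6.545 ≤ a1+…+a5=7.547 → R5 fires; S=4 X=8 Z=10
Draw 6: a1=0.552, a2=1.012, a3=1.864, a4=1.064, a5=1.656, a0=6.148; τ=−ln(0.7006)/6.148=0.058 → t=0.927; u2·a0=0.5490·6.148=3.375; a1+a2=1.564 < 3.375 ≤ a1+…+a3=3.428 → R3 fires; S=5 X=10 Z=10
Draw 7: a1=0.690, a2=1.265, a3=2.330, a4=1.330, a5=2.070, a0=7.685; τ=−ln(0.6925)/7.685=0.048 → t=0.975; u2·a0=0.9846·7.685=7.567; a1+…+a4=5.615 < 7.567 ≤ a1+…+a5=7.685 → R5 fires; S=4 X=10 Z=12
Draw 8: a1=0.690, a2=1.012, a3=1.864, a4=1.064, a5=1.656, a0=6.286; τ=−ln(0.1098)/6.286=0.351 → t=1.327; u2·a0=0.4054·6.286=2.548; a1+a2=1.702 < 2.548 ≤ a1+…+a3=3.566 → R3 fires; S=5 X=12 Z=12
Draw 9: a1=0.828, a2=1.265, a3=2.330, a4=1.330, a5=2.070, a0=7.823; τ=−ln(0.4686)/7.823=0.097 → t=1.423; u2·a0=0.9126·7.823=7.139; a1+…+a4=5.753 < 7.139 ≤ a1+…+a5=7.823 → R5 fires; S=4 X=12 Z=14
Draw 10: a1=0.828, a2=1.012, a3=1.864, a4=1.064, a5=1.656, a0=6.424; τ=−ln(0.3312)/6.424=0.172 → t=1.595; u2·a0=0.4856·6.424=3.119; a1+a2=1.840 < 3.119 ≤ a1+…+a3=3.704 → R3 fires; S=5 X=14 Z=14
Draw 11: a1=0.966, a2=1.265, a3=2.330, a4=1.330, a5=2.070, a0=7.961; τ=−ln(0.9647)/7.961=0.005 → t=1.600; u2·a0=0.7097·7.961=5.650; a1+…+a3=4.561 < 5.650 ≤ a1+…+a4=5.891 → R4 fires; S=6 X=15 Z=14
Draw 12: a1=1.035, a2=1.518, a3=2.796, a4=1.596, a5=2.484, a0=9.429; τ=−ln(0.5357)/9.429=0.066 → t=1.666; u2·a0=0.1154·9.429=1.088; a1=1.035 < 1.088 ≤ a1+a2=2.553 → R2 fires; S=5 X=17 Z=16
Draw 13: a1=1.173, a2=1.265, a3=2.330, a4=1.330, a5=2.070, a0=8.168; τ=−ln(0.7055)/8.168=0.043 → t=1.709; u2·a0=0.7182·8.168=5.866; a1+…+a3=4.768 < 5.866 ≤ a1+…+a4=6.098 → R4 fires; S=6 X=18 Z=16
Draw 14: a1=1.242, a2=1.518, a3=2.796, a4=1.596, a5=2.484, a0=9.636; τ=−ln(0.0436)/9.636=0.325 → t=2.034; u2·a0=0.7377·9.636=7.108; a1+…+a3=5.556 < 7.108 ≤ a1+…+a4=7.152 → R4 fires; S=7 X=19 Z=16
Draw 15: a1=1.311, a2=1.771, a3=3.262, a4=1.862, a5=2.898, a0=11.104; τ=−ln(0.6866)/11.104=0.034 → t=2.068 > T=2.05: stop.
Read off Z at T=2.05: 16

Z at T = 16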